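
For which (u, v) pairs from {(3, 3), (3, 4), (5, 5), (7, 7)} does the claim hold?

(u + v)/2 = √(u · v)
(3, 3), (5, 5), (7, 7)

Testing each pair:
(3, 3): LHS = 3, RHS = 3 → holds
(3, 4): LHS = 7/2, RHS = 2·√(3) ≈ 3.464 → fails
(5, 5): LHS = 5, RHS = 5 → holds
(7, 7): LHS = 7, RHS = 7 → holds

3 of 4 pairs satisfy the claim.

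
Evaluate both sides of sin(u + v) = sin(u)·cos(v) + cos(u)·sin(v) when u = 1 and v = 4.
LHS = sin(1 + 4) = sin(5) ≈ -0.9589
RHS = sin(1)·cos(4) + cos(1)·sin(4) = sin(1)·cos(4) + sin(4)·cos(1) ≈ -0.9589

LHS = RHS: the two sides agree.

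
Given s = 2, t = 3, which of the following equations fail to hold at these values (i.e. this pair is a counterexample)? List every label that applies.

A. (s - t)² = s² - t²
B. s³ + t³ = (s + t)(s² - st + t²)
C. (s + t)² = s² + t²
Evaluating each claim at the given values:
A. LHS = 1, RHS = -5 → fails here (LHS ≠ RHS)
B. LHS = 35, RHS = 35 → holds here (LHS = RHS)
C. LHS = 25, RHS = 13 → fails here (LHS ≠ RHS)

Answer: A, C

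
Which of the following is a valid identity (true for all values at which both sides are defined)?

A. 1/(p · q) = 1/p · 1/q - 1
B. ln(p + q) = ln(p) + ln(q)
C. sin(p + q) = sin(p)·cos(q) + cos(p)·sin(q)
A: fails at (3, 4) — LHS = 1/12, RHS = -11/12.
B: fails at (3, 5) — LHS = ln(8) ≈ 2.079, RHS = ln(3) + ln(5) ≈ 2.708.
C: holds — e.g. at (3, 7), both sides equal sin(10) ≈ -0.544.

Answer: C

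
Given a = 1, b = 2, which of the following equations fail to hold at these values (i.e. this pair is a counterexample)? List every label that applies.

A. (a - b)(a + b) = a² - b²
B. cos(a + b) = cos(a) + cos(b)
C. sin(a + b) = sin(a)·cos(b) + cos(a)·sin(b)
Evaluating each claim at the given values:
A. LHS = -3, RHS = -3 → holds here (LHS = RHS)
B. LHS = cos(3) ≈ -0.99, RHS = cos(2) + cos(1) ≈ 0.1242 → fails here (LHS ≠ RHS)
C. LHS = sin(3) ≈ 0.1411, RHS = sin(1)·cos(2) + sin(2)·cos(1) ≈ 0.1411 → holds here (LHS = RHS)

Answer: B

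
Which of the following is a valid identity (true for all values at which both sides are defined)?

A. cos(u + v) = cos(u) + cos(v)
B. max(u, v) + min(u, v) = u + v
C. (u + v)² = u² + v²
B

A: fails at (4, 6) — LHS = cos(10) ≈ -0.8391, RHS = cos(4) + cos(6) ≈ 0.3065.
B: holds — e.g. at (4, 4), both sides equal 8.
C: fails at (1, 3) — LHS = 16, RHS = 10.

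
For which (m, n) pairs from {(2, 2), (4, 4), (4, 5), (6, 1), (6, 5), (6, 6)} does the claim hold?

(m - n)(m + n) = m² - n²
All pairs

Testing each pair:
(2, 2): LHS = 0, RHS = 0 → holds
(4, 4): LHS = 0, RHS = 0 → holds
(4, 5): LHS = -9, RHS = -9 → holds
(6, 1): LHS = 35, RHS = 35 → holds
(6, 5): LHS = 11, RHS = 11 → holds
(6, 6): LHS = 0, RHS = 0 → holds

Every pair satisfies the claim.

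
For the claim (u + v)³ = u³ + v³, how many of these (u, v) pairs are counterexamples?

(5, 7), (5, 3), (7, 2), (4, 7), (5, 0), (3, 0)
Testing each pair:
(5, 7): LHS = 1728, RHS = 468 → counterexample
(5, 3): LHS = 512, RHS = 152 → counterexample
(7, 2): LHS = 729, RHS = 351 → counterexample
(4, 7): LHS = 1331, RHS = 407 → counterexample
(5, 0): LHS = 125, RHS = 125 → satisfies claim
(3, 0): LHS = 27, RHS = 27 → satisfies claim

That makes 4 counterexamples.

Answer: 4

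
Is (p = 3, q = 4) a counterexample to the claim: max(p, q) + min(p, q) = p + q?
No

Substituting p = 3, q = 4:
LHS = max(3, 4) + min(3, 4) = 7
RHS = 3 + 4 = 7

The sides agree, so this pair does not disprove the claim.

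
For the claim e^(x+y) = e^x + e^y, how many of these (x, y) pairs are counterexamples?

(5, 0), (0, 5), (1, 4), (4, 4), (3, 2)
Testing each pair:
(5, 0): LHS = e^5 ≈ 148.4, RHS = 1 + e^5 ≈ 149.4 → counterexample
(0, 5): LHS = e^5 ≈ 148.4, RHS = 1 + e^5 ≈ 149.4 → counterexample
(1, 4): LHS = e^5 ≈ 148.4, RHS = e + e^4 ≈ 57.32 → counterexample
(4, 4): LHS = e^8 ≈ 2981, RHS = 2·e^4 ≈ 109.2 → counterexample
(3, 2): LHS = e^5 ≈ 148.4, RHS = e^2 + e^3 ≈ 27.47 → counterexample

That makes 5 counterexamples.

Answer: 5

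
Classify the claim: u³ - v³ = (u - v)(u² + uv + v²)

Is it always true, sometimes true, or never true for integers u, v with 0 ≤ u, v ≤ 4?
Always true

The identity holds for every pair in the range. For instance at (u, v) = (0, 2): both sides equal -8.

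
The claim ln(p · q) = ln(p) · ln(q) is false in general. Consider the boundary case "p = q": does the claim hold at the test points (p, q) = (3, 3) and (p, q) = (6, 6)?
No, fails at both test points

At (3, 3): LHS = ln(9) ≈ 2.197 ≠ RHS = ln(3)² ≈ 1.207
At (6, 6): LHS = ln(36) ≈ 3.584 ≠ RHS = ln(6)² ≈ 3.21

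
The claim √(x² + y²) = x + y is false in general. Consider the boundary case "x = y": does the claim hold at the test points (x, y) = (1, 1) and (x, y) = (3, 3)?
At (1, 1): LHS = √(2) ≈ 1.414 ≠ RHS = 2
At (3, 3): LHS = 3·√(2) ≈ 4.243 ≠ RHS = 6

Answer: No, fails at both test points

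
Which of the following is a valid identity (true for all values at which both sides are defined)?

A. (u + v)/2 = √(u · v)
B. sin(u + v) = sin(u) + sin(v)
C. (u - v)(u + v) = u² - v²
A: fails at (0, 1) — LHS = 1/2, RHS = 0.
B: fails at (2, 4) — LHS = sin(6) ≈ -0.2794, RHS = sin(4) + sin(2) ≈ 0.1525.
C: holds — e.g. at (0, 1), both sides equal -1.

Answer: C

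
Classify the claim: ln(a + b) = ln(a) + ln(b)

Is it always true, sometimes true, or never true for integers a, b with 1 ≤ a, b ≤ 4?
It holds at (a, b) = (2, 2) (both sides equal ln(4) ≈ 1.386), but fails at (a, b) = (1, 3) (LHS = ln(4) ≈ 1.386, RHS = ln(3) ≈ 1.099).

Answer: Sometimes true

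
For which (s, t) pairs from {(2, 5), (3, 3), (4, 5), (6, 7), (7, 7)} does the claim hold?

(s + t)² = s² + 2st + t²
All pairs

Testing each pair:
(2, 5): LHS = 49, RHS = 49 → holds
(3, 3): LHS = 36, RHS = 36 → holds
(4, 5): LHS = 81, RHS = 81 → holds
(6, 7): LHS = 169, RHS = 169 → holds
(7, 7): LHS = 196, RHS = 196 → holds

Every pair satisfies the claim.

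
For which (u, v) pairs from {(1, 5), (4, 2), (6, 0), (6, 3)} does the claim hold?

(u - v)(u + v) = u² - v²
Testing each pair:
(1, 5): LHS = -24, RHS = -24 → holds
(4, 2): LHS = 12, RHS = 12 → holds
(6, 0): LHS = 36, RHS = 36 → holds
(6, 3): LHS = 27, RHS = 27 → holds

Every pair satisfies the claim.

Answer: All pairs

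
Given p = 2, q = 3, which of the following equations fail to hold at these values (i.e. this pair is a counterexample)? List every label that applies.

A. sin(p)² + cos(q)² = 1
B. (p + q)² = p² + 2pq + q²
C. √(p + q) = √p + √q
Evaluating each claim at the given values:
A. LHS = sin(2)² + cos(3)² ≈ 1.807, RHS = 1 → fails here (LHS ≠ RHS)
B. LHS = 25, RHS = 25 → holds here (LHS = RHS)
C. LHS = √(5) ≈ 2.236, RHS = √(2) + √(3) ≈ 3.146 → fails here (LHS ≠ RHS)

Answer: A, C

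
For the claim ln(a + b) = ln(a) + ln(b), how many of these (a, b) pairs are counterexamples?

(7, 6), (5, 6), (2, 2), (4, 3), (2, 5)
4

Testing each pair:
(7, 6): LHS = ln(13) ≈ 2.565, RHS = ln(6) + ln(7) ≈ 3.738 → counterexample
(5, 6): LHS = ln(11) ≈ 2.398, RHS = ln(5) + ln(6) ≈ 3.401 → counterexample
(2, 2): LHS = ln(4) ≈ 1.386, RHS = 2·ln(2) ≈ 1.386 → satisfies claim
(4, 3): LHS = ln(7) ≈ 1.946, RHS = ln(3) + ln(4) ≈ 2.485 → counterexample
(2, 5): LHS = ln(7) ≈ 1.946, RHS = ln(2) + ln(5) ≈ 2.303 → counterexample

That makes 4 counterexamples.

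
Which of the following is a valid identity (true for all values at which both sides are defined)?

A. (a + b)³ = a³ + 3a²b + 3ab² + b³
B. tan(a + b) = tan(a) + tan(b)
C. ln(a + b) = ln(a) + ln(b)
A: holds — e.g. at (2, 7), both sides equal 729.
B: fails at (5, 5) — LHS = tan(10) ≈ 0.6484, RHS = 2·tan(5) ≈ -6.761.
C: fails at (3, 7) — LHS = ln(10) ≈ 2.303, RHS = ln(3) + ln(7) ≈ 3.045.

Answer: A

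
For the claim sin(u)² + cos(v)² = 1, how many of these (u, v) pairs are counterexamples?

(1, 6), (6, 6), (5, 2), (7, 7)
Testing each pair:
(1, 6): LHS = sin(1)² + cos(6)² ≈ 1.63, RHS = 1 → counterexample
(6, 6): LHS = sin(6)² + cos(6)² = 1, RHS = 1 → satisfies claim
(5, 2): LHS = cos(2)² + sin(5)² ≈ 1.093, RHS = 1 → counterexample
(7, 7): LHS = sin(7)² + cos(7)² = 1, RHS = 1 → satisfies claim

That makes 2 counterexamples.

Answer: 2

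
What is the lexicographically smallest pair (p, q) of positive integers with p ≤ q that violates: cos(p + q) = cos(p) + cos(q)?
(p, q) = (1, 1)

Substituting (1, 1) into the claim:
LHS = cos(1 + 1) = cos(2) ≈ -0.4161
RHS = cos(1) + cos(1) = 2·cos(1) ≈ 1.081

Since LHS ≠ RHS, this pair disproves the claim, and no lexicographically smaller pair (p ≤ q, positive integers) does.

For instance (3, 6) is also a counterexample (LHS = cos(9) ≈ -0.9111, RHS = cos(3) + cos(6) ≈ -0.02982), but it's lexicographically larger.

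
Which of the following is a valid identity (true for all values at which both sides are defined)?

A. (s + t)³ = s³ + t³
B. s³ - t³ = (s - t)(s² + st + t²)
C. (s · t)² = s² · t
B

A: fails at (1, 5) — LHS = 216, RHS = 126.
B: holds — e.g. at (1, 1), both sides equal 0.
C: fails at (2, 2) — LHS = 16, RHS = 8.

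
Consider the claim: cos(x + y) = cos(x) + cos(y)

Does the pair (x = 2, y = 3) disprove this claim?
Substituting x = 2, y = 3:
LHS = cos(2 + 3) = cos(5) ≈ 0.2837
RHS = cos(2) + cos(3) ≈ -1.406

Since LHS ≠ RHS, this pair disproves the claim.

Answer: Yes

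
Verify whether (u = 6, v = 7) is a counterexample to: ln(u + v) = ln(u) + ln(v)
Substituting u = 6, v = 7:
LHS = ln(6 + 7) = ln(13) ≈ 2.565
RHS = ln(6) + ln(7) ≈ 3.738

Since LHS ≠ RHS, this pair disproves the claim.

Answer: Yes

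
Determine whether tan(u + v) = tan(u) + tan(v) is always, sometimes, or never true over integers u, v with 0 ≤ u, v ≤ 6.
It holds at (u, v) = (0, 6) (both sides equal tan(6) ≈ -0.291), but fails at (u, v) = (3, 6) (LHS = tan(9) ≈ -0.4523, RHS = tan(6) + tan(3) ≈ -0.4336).

Answer: Sometimes true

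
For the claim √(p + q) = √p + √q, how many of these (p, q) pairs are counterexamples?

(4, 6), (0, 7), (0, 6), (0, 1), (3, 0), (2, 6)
2

Testing each pair:
(4, 6): LHS = √(10) ≈ 3.162, RHS = 2 + √(6) ≈ 4.449 → counterexample
(0, 7): LHS = √(7) ≈ 2.646, RHS = √(7) ≈ 2.646 → satisfies claim
(0, 6): LHS = √(6) ≈ 2.449, RHS = √(6) ≈ 2.449 → satisfies claim
(0, 1): LHS = 1, RHS = 1 → satisfies claim
(3, 0): LHS = √(3) ≈ 1.732, RHS = √(3) ≈ 1.732 → satisfies claim
(2, 6): LHS = 2·√(2) ≈ 2.828, RHS = √(2) + √(6) ≈ 3.864 → counterexample

That makes 2 counterexamples.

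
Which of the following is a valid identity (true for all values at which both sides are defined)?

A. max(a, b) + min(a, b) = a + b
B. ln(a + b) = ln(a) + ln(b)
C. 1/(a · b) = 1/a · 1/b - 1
A: holds — e.g. at (4, 6), both sides equal 10.
B: fails at (4, 5) — LHS = ln(9) ≈ 2.197, RHS = ln(4) + ln(5) ≈ 2.996.
C: fails at (2, 2) — LHS = 1/4, RHS = -3/4.

Answer: A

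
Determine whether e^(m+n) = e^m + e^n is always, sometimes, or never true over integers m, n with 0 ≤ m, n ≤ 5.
The claim fails for every pair in the range. For instance at (m, n) = (4, 3): LHS = e^7 ≈ 1097, RHS = e^3 + e^4 ≈ 74.68.

Answer: Never true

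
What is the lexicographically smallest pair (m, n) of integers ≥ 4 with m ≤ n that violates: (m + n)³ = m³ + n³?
(m, n) = (4, 4)

Substituting (4, 4) into the claim:
LHS = (4 + 4)³ = 512
RHS = 4³ + 4³ = 128

Since LHS ≠ RHS, this pair disproves the claim, and no lexicographically smaller pair (m ≤ n, integers ≥ 4) does.

For instance (6, 11) is also a counterexample (LHS = 4913, RHS = 1547), but it's lexicographically larger.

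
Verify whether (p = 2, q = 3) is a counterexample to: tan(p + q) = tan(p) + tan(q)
Yes

Substituting p = 2, q = 3:
LHS = tan(2 + 3) = tan(5) ≈ -3.381
RHS = tan(2) + tan(3) ≈ -2.328

Since LHS ≠ RHS, this pair disproves the claim.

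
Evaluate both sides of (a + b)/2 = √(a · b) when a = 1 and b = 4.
LHS = (1 + 4)/2 = 5/2
RHS = √(1 · 4) = 2

LHS ≠ RHS, so the equation does not hold here.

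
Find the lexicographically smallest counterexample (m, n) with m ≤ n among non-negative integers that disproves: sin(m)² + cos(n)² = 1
Substituting (0, 1) into the claim:
LHS = sin(0)² + cos(1)² = cos(1)² ≈ 0.2919
RHS = 1

Since LHS ≠ RHS, this pair disproves the claim, and no lexicographically smaller pair (m ≤ n, non-negative integers) does.

For instance (1, 6) is also a counterexample (LHS = sin(1)² + cos(6)² ≈ 1.63, RHS = 1), but it's lexicographically larger.

Answer: (m, n) = (0, 1)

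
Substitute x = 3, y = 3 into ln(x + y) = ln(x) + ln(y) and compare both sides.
LHS = ln(3 + 3) = ln(6) ≈ 1.792
RHS = ln(3) + ln(3) = 2·ln(3) ≈ 2.197

LHS ≠ RHS (they differ by about 0.4055), so the equation does not hold here.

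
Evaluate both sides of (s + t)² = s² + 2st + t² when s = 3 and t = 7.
LHS = (3 + 7)² = 100
RHS = 3² + 2·3·7 + 7² = 100

LHS = RHS: the two sides agree.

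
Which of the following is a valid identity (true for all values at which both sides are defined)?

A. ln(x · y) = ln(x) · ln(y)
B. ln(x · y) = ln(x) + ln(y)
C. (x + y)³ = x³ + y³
B

A: fails at (2, 2) — LHS = ln(4) ≈ 1.386, RHS = ln(2)² ≈ 0.4805.
B: holds — e.g. at (2, 7), both sides equal ln(14) ≈ 2.639.
C: fails at (3, 7) — LHS = 1000, RHS = 370.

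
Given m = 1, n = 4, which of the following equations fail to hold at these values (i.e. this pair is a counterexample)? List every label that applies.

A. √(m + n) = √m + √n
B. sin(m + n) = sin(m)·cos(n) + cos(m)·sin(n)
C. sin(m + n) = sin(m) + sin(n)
A, C

Evaluating each claim at the given values:
A. LHS = √(5) ≈ 2.236, RHS = 3 → fails here (LHS ≠ RHS)
B. LHS = sin(5) ≈ -0.9589, RHS = sin(1)·cos(4) + sin(4)·cos(1) ≈ -0.9589 → holds here (LHS = RHS)
C. LHS = sin(5) ≈ -0.9589, RHS = sin(4) + sin(1) ≈ 0.08467 → fails here (LHS ≠ RHS)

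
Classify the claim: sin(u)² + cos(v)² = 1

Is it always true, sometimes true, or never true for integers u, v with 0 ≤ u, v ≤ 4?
Sometimes true

It holds at (u, v) = (4, 4) (both sides equal 1), but fails at (u, v) = (2, 1) (LHS = cos(1)² + sin(2)² ≈ 1.119, RHS = 1).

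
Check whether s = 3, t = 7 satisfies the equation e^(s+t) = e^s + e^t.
Fails

Substituting s = 3, t = 7:

LHS = e^(3+7) = e^10 ≈ 22026.5
RHS = e^3 + e^7 ≈ 1117

LHS ≠ RHS, so the equation does not hold at this point.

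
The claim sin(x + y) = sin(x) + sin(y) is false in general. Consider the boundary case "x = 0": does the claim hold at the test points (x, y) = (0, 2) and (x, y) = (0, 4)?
At (0, 2): LHS = sin(2) ≈ 0.9093, RHS = sin(2) ≈ 0.9093 → equal
At (0, 4): LHS = sin(4) ≈ -0.7568, RHS = sin(4) ≈ -0.7568 → equal

So the claim does hold at both of these boundary points, even though it is not an identity.

Answer: Yes, holds at both test points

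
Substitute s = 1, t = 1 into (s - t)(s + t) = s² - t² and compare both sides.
LHS = (1 - 1)(1 + 1) = 0
RHS = 1² - 1² = 0

LHS = RHS: the two sides agree.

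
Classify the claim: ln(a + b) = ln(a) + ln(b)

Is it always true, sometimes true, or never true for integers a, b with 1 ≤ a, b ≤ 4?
Sometimes true

It holds at (a, b) = (2, 2) (both sides equal ln(4) ≈ 1.386), but fails at (a, b) = (1, 4) (LHS = ln(5) ≈ 1.609, RHS = ln(4) ≈ 1.386).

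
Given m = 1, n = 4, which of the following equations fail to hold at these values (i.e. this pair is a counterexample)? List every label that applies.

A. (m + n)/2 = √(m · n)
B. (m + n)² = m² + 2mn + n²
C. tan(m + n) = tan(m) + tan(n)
Evaluating each claim at the given values:
A. LHS = 5/2, RHS = 2 → fails here (LHS ≠ RHS)
B. LHS = 25, RHS = 25 → holds here (LHS = RHS)
C. LHS = tan(5) ≈ -3.381, RHS = tan(4) + tan(1) ≈ 2.715 → fails here (LHS ≠ RHS)

Answer: A, C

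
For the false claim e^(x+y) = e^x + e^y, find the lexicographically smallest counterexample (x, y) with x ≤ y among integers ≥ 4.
Substituting (4, 4) into the claim:
LHS = e^(4+4) = e^8 ≈ 2981
RHS = e^4 + e^4 = 2·e^4 ≈ 109.2

Since LHS ≠ RHS, this pair disproves the claim, and no lexicographically smaller pair (x ≤ y, integers ≥ 4) does.

For instance (9, 9) is also a counterexample (LHS = e^18 ≈ 65659969.1, RHS = 2·e^9 ≈ 16206.2), but it's lexicographically larger.

Answer: (x, y) = (4, 4)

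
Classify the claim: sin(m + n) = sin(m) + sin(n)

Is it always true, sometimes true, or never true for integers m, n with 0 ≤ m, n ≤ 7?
Sometimes true

It holds at (m, n) = (0, 3) (both sides equal sin(3) ≈ 0.1411), but fails at (m, n) = (6, 7) (LHS = sin(13) ≈ 0.4202, RHS = sin(6) + sin(7) ≈ 0.3776).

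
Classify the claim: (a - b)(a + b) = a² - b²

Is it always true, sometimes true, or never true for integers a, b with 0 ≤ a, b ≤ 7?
The identity holds for every pair in the range. For instance at (a, b) = (4, 1): both sides equal 15.

Answer: Always true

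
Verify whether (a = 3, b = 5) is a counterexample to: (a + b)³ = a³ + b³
Substituting a = 3, b = 5:
LHS = (3 + 5)³ = 512
RHS = 3³ + 5³ = 152

Since LHS ≠ RHS, this pair disproves the claim.

Answer: Yes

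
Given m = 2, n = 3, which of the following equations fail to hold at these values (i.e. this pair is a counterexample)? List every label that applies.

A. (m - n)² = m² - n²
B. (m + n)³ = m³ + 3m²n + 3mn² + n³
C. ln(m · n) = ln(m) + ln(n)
Evaluating each claim at the given values:
A. LHS = 1, RHS = -5 → fails here (LHS ≠ RHS)
B. LHS = 125, RHS = 125 → holds here (LHS = RHS)
C. LHS = ln(6) ≈ 1.792, RHS = ln(2) + ln(3) ≈ 1.792 → holds here (LHS = RHS)

Answer: A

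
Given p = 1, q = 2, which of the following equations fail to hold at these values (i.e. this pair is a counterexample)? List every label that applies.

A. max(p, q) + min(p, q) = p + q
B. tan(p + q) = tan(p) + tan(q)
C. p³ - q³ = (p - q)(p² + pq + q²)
Evaluating each claim at the given values:
A. LHS = 3, RHS = 3 → holds here (LHS = RHS)
B. LHS = tan(3) ≈ -0.1425, RHS = tan(2) + tan(1) ≈ -0.6276 → fails here (LHS ≠ RHS)
C. LHS = -7, RHS = -7 → holds here (LHS = RHS)

Answer: B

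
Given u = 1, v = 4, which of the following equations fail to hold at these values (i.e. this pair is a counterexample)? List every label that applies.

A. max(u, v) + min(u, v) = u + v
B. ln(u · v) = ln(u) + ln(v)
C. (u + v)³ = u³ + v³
Evaluating each claim at the given values:
A. LHS = 5, RHS = 5 → holds here (LHS = RHS)
B. LHS = ln(4) ≈ 1.386, RHS = ln(4) ≈ 1.386 → holds here (LHS = RHS)
C. LHS = 125, RHS = 65 → fails here (LHS ≠ RHS)

Answer: C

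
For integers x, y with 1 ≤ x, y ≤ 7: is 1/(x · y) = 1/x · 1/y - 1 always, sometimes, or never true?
The claim fails for every pair in the range. For instance at (x, y) = (2, 2): LHS = 1/4, RHS = -3/4.

Answer: Never true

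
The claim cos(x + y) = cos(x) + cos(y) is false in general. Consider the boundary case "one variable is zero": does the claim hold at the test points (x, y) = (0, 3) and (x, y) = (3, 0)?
At (0, 3): LHS = cos(3) ≈ -0.99 ≠ RHS = cos(3) + 1 ≈ 0.01001
At (3, 0): LHS = cos(3) ≈ -0.99 ≠ RHS = cos(3) + 1 ≈ 0.01001

Answer: No, fails at both test points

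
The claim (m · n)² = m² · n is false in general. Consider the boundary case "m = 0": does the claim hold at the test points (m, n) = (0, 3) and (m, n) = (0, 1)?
Yes, holds at both test points

At (0, 3): LHS = 0, RHS = 0 → equal
At (0, 1): LHS = 0, RHS = 0 → equal

So the claim does hold at both of these boundary points, even though it is not an identity.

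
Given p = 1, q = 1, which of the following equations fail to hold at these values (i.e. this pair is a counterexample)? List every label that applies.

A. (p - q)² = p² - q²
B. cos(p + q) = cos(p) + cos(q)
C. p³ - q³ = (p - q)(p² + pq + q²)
Evaluating each claim at the given values:
A. LHS = 0, RHS = 0 → holds here (LHS = RHS)
B. LHS = cos(2) ≈ -0.4161, RHS = 2·cos(1) ≈ 1.081 → fails here (LHS ≠ RHS)
C. LHS = 0, RHS = 0 → holds here (LHS = RHS)

Answer: B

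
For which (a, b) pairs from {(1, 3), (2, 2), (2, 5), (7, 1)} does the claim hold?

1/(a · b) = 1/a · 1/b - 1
None

Testing each pair:
(1, 3): LHS = 1/3, RHS = -2/3 → fails
(2, 2): LHS = 1/4, RHS = -3/4 → fails
(2, 5): LHS = 1/10, RHS = -9/10 → fails
(7, 1): LHS = 1/7, RHS = -6/7 → fails

No pair satisfies the claim.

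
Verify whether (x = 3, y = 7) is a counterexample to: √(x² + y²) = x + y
Substituting x = 3, y = 7:
LHS = √(3² + 7²) = √(58) ≈ 7.616
RHS = 3 + 7 = 10

Since LHS ≠ RHS, this pair disproves the claim.

Answer: Yes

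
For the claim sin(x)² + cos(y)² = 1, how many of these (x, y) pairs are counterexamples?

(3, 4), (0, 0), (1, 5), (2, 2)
Testing each pair:
(3, 4): LHS = sin(3)² + cos(4)² ≈ 0.4472, RHS = 1 → counterexample
(0, 0): LHS = 1, RHS = 1 → satisfies claim
(1, 5): LHS = cos(5)² + sin(1)² ≈ 0.7885, RHS = 1 → counterexample
(2, 2): LHS = cos(2)² + sin(2)² = 1, RHS = 1 → satisfies claim

That makes 2 counterexamples.

Answer: 2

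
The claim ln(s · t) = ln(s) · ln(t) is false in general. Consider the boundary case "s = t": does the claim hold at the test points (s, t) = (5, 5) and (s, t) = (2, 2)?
At (5, 5): LHS = ln(25) ≈ 3.219 ≠ RHS = ln(5)² ≈ 2.59
At (2, 2): LHS = ln(4) ≈ 1.386 ≠ RHS = ln(2)² ≈ 0.4805

Answer: No, fails at both test points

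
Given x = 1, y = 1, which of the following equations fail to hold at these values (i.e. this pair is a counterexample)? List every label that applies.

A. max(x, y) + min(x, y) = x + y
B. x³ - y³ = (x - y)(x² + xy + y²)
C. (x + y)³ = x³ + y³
Evaluating each claim at the given values:
A. LHS = 2, RHS = 2 → holds here (LHS = RHS)
B. LHS = 0, RHS = 0 → holds here (LHS = RHS)
C. LHS = 8, RHS = 2 → fails here (LHS ≠ RHS)

Answer: C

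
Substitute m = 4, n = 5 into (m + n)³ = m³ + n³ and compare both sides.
LHS = (4 + 5)³ = 729
RHS = 4³ + 5³ = 189

LHS ≠ RHS, so the equation does not hold here.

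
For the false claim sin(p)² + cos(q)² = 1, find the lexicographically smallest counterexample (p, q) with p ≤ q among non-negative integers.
(p, q) = (0, 1)

At (0, 0): both sides equal 1, so it holds there.

Substituting (0, 1) into the claim:
LHS = sin(0)² + cos(1)² = cos(1)² ≈ 0.2919
RHS = 1

Since LHS ≠ RHS, this pair disproves the claim, and no lexicographically smaller pair (p ≤ q, non-negative integers) does.

For instance (1, 7) is also a counterexample (LHS = cos(7)² + sin(1)² ≈ 1.276, RHS = 1), but it's lexicographically larger.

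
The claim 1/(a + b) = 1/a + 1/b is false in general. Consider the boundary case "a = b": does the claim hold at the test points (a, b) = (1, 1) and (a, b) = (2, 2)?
At (1, 1): LHS = 1/2 ≠ RHS = 2
At (2, 2): LHS = 1/4 ≠ RHS = 1

Answer: No, fails at both test points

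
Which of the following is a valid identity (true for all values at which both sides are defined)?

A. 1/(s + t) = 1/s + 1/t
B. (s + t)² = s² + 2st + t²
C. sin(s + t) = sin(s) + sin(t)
B

A: fails at (2, 4) — LHS = 1/6, RHS = 3/4.
B: holds — e.g. at (5, 8), both sides equal 169.
C: fails at (4, 6) — LHS = sin(10) ≈ -0.544, RHS = sin(4) + sin(6) ≈ -1.036.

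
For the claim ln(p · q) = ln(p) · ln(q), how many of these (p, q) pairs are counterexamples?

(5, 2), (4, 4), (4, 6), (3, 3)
4

Testing each pair:
(5, 2): LHS = ln(10) ≈ 2.303, RHS = ln(2)·ln(5) ≈ 1.116 → counterexample
(4, 4): LHS = ln(16) ≈ 2.773, RHS = ln(4)² ≈ 1.922 → counterexample
(4, 6): LHS = ln(24) ≈ 3.178, RHS = ln(4)·ln(6) ≈ 2.484 → counterexample
(3, 3): LHS = ln(9) ≈ 2.197, RHS = ln(3)² ≈ 1.207 → counterexample

That makes 4 counterexamples.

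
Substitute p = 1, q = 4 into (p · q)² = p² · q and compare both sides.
LHS = (1 · 4)² = 16
RHS = 1² · 4 = 4

LHS ≠ RHS, so the equation does not hold here.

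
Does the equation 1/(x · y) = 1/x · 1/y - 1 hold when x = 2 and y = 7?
Fails

Substituting x = 2, y = 7:

LHS = 1/(2 · 7) = 1/14
RHS = 1/2 · 1/7 - 1 = -13/14

LHS ≠ RHS, so the equation does not hold at this point.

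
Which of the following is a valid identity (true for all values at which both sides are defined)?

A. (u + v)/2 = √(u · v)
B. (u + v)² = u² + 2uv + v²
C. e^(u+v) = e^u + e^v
B

A: fails at (0, 1) — LHS = 1/2, RHS = 0.
B: holds — e.g. at (3, 7), both sides equal 100.
C: fails at (1, 3) — LHS = e^4 ≈ 54.6, RHS = e + e^3 ≈ 22.8.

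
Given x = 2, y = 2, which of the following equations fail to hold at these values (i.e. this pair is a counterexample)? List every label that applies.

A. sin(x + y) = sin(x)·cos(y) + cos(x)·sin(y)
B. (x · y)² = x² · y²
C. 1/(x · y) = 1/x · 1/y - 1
Evaluating each claim at the given values:
A. LHS = sin(4) ≈ -0.7568, RHS = 2·sin(2)·cos(2) ≈ -0.7568 → holds here (LHS = RHS)
B. LHS = 16, RHS = 16 → holds here (LHS = RHS)
C. LHS = 1/4, RHS = -3/4 → fails here (LHS ≠ RHS)

Answer: C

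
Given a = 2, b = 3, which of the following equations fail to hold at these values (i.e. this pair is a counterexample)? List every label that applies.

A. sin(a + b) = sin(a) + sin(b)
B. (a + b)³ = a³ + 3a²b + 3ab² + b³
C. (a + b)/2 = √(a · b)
Evaluating each claim at the given values:
A. LHS = sin(5) ≈ -0.9589, RHS = sin(3) + sin(2) ≈ 1.05 → fails here (LHS ≠ RHS)
B. LHS = 125, RHS = 125 → holds here (LHS = RHS)
C. LHS = 5/2, RHS = √(6) ≈ 2.449 → fails here (LHS ≠ RHS)

Answer: A, C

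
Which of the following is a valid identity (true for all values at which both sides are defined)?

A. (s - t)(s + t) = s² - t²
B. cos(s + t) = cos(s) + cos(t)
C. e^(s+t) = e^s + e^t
A

A: holds — e.g. at (1, 3), both sides equal -8.
B: fails at (5, 5) — LHS = cos(10) ≈ -0.8391, RHS = 2·cos(5) ≈ 0.5673.
C: fails at (5, 8) — LHS = e^13 ≈ 442413.4, RHS = e^5 + e^8 ≈ 3129.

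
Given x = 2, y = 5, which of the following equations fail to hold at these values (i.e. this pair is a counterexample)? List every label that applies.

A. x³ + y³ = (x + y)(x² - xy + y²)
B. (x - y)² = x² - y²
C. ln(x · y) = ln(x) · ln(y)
Evaluating each claim at the given values:
A. LHS = 133, RHS = 133 → holds here (LHS = RHS)
B. LHS = 9, RHS = -21 → fails here (LHS ≠ RHS)
C. LHS = ln(10) ≈ 2.303, RHS = ln(2)·ln(5) ≈ 1.116 → fails here (LHS ≠ RHS)

Answer: B, C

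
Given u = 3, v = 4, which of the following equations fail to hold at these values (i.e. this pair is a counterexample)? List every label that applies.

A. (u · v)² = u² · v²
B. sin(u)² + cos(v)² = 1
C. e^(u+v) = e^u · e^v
B

Evaluating each claim at the given values:
A. LHS = 144, RHS = 144 → holds here (LHS = RHS)
B. LHS = sin(3)² + cos(4)² ≈ 0.4472, RHS = 1 → fails here (LHS ≠ RHS)
C. LHS = e^7 ≈ 1097, RHS = e^7 ≈ 1097 → holds here (LHS = RHS)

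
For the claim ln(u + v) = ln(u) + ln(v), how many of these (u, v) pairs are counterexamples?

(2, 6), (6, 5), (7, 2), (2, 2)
3

Testing each pair:
(2, 6): LHS = ln(8) ≈ 2.079, RHS = ln(2) + ln(6) ≈ 2.485 → counterexample
(6, 5): LHS = ln(11) ≈ 2.398, RHS = ln(5) + ln(6) ≈ 3.401 → counterexample
(7, 2): LHS = ln(9) ≈ 2.197, RHS = ln(2) + ln(7) ≈ 2.639 → counterexample
(2, 2): LHS = ln(4) ≈ 1.386, RHS = 2·ln(2) ≈ 1.386 → satisfies claim

That makes 3 counterexamples.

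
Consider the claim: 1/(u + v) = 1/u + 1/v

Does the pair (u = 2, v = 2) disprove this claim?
Substituting u = 2, v = 2:
LHS = 1/(2 + 2) = 1/4
RHS = 1/2 + 1/2 = 1

Since LHS ≠ RHS, this pair disproves the claim.

Answer: Yes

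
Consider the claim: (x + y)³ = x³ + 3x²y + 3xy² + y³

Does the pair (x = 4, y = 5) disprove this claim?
No

Substituting x = 4, y = 5:
LHS = (4 + 5)³ = 729
RHS = 4³ + 3·4²·5 + 3·4·5² + 5³ = 729

The sides agree, so this pair does not disprove the claim.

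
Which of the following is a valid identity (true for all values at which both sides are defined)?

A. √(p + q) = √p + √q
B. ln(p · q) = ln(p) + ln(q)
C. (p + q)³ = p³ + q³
A: fails at (1, 5) — LHS = √(6) ≈ 2.449, RHS = 1 + √(5) ≈ 3.236.
B: holds — e.g. at (6, 7), both sides equal ln(42) ≈ 3.738.
C: fails at (3, 3) — LHS = 216, RHS = 54.

Answer: B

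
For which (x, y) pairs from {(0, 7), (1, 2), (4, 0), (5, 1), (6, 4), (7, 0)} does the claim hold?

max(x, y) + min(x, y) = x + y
All pairs

Testing each pair:
(0, 7): LHS = 7, RHS = 7 → holds
(1, 2): LHS = 3, RHS = 3 → holds
(4, 0): LHS = 4, RHS = 4 → holds
(5, 1): LHS = 6, RHS = 6 → holds
(6, 4): LHS = 10, RHS = 10 → holds
(7, 0): LHS = 7, RHS = 7 → holds

Every pair satisfies the claim.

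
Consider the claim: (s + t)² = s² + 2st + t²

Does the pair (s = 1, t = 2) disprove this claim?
Substituting s = 1, t = 2:
LHS = (1 + 2)² = 9
RHS = 1² + 2·1·2 + 2² = 9

The sides agree, so this pair does not disprove the claim.

Answer: No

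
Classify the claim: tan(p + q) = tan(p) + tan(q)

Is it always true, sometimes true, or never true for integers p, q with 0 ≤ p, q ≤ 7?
Sometimes true

It holds at (p, q) = (0, 1) (both sides equal tan(1) ≈ 1.557), but fails at (p, q) = (6, 4) (LHS = tan(10) ≈ 0.6484, RHS = tan(6) + tan(4) ≈ 0.8668).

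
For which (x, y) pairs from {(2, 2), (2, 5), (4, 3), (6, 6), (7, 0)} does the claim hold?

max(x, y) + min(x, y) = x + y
All pairs

Testing each pair:
(2, 2): LHS = 4, RHS = 4 → holds
(2, 5): LHS = 7, RHS = 7 → holds
(4, 3): LHS = 7, RHS = 7 → holds
(6, 6): LHS = 12, RHS = 12 → holds
(7, 0): LHS = 7, RHS = 7 → holds

Every pair satisfies the claim.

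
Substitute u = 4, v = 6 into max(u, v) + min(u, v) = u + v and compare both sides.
LHS = max(4, 6) + min(4, 6) = 10
RHS = 4 + 6 = 10

LHS = RHS: the two sides agree.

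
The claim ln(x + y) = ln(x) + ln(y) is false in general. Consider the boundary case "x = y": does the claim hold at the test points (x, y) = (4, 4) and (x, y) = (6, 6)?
No, fails at both test points

At (4, 4): LHS = ln(8) ≈ 2.079 ≠ RHS = 2·ln(4) ≈ 2.773
At (6, 6): LHS = ln(12) ≈ 2.485 ≠ RHS = 2·ln(6) ≈ 3.584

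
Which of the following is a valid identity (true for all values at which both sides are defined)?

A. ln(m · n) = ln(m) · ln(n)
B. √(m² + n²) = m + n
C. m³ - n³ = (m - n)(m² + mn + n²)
A: fails at (1, 5) — LHS = ln(5) ≈ 1.609, RHS = 0.
B: fails at (1, 1) — LHS = √(2) ≈ 1.414, RHS = 2.
C: holds — e.g. at (2, 2), both sides equal 0.

Answer: C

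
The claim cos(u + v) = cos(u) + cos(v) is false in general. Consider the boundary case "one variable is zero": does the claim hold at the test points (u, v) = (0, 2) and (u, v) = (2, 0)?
No, fails at both test points

At (0, 2): LHS = cos(2) ≈ -0.4161 ≠ RHS = cos(2) + 1 ≈ 0.5839
At (2, 0): LHS = cos(2) ≈ -0.4161 ≠ RHS = cos(2) + 1 ≈ 0.5839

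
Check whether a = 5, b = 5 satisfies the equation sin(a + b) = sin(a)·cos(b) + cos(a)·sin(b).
Holds

Substituting a = 5, b = 5:

LHS = sin(5 + 5) = sin(10) ≈ -0.544
RHS = sin(5)·cos(5) + cos(5)·sin(5) = 2·sin(5)·cos(5) ≈ -0.544

LHS = RHS, so the equation holds at this point.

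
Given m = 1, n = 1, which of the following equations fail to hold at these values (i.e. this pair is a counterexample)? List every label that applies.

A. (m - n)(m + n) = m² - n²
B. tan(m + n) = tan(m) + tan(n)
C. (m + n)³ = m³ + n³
Evaluating each claim at the given values:
A. LHS = 0, RHS = 0 → holds here (LHS = RHS)
B. LHS = tan(2) ≈ -2.185, RHS = 2·tan(1) ≈ 3.115 → fails here (LHS ≠ RHS)
C. LHS = 8, RHS = 2 → fails here (LHS ≠ RHS)

Answer: B, C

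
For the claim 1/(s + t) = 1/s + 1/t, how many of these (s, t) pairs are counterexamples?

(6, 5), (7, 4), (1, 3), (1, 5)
4

Testing each pair:
(6, 5): LHS = 1/11, RHS = 11/30 → counterexample
(7, 4): LHS = 1/11, RHS = 11/28 → counterexample
(1, 3): LHS = 1/4, RHS = 4/3 → counterexample
(1, 5): LHS = 1/6, RHS = 6/5 → counterexample

That makes 4 counterexamples.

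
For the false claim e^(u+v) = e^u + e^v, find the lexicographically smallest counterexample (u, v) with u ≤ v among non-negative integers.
(u, v) = (0, 0)

Substituting (0, 0) into the claim:
LHS = e^(0+0) = 1
RHS = e^0 + e^0 = 2

Since LHS ≠ RHS, this pair disproves the claim, and no lexicographically smaller pair (u ≤ v, non-negative integers) does.

For instance (4, 7) is also a counterexample (LHS = e^11 ≈ 59874.1, RHS = e^4 + e^7 ≈ 1151), but it's lexicographically larger.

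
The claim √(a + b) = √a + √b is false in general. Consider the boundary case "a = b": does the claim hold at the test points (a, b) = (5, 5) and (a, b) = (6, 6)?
At (5, 5): LHS = √(10) ≈ 3.162 ≠ RHS = 2·√(5) ≈ 4.472
At (6, 6): LHS = 2·√(3) ≈ 3.464 ≠ RHS = 2·√(6) ≈ 4.899

Answer: No, fails at both test points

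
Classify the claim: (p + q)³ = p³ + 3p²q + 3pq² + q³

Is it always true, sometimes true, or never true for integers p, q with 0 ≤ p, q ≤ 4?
Always true

The identity holds for every pair in the range. For instance at (p, q) = (0, 4): both sides equal 64.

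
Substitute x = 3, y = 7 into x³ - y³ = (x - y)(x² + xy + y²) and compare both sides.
LHS = 3³ - 7³ = -316
RHS = (3 - 7)(3² + 3·7 + 7²) = -316

LHS = RHS: the two sides agree.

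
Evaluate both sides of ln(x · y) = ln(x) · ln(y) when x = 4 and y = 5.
LHS = ln(4 · 5) = ln(20) ≈ 2.996
RHS = ln(4) · ln(5) ≈ 2.231

LHS ≠ RHS (they differ by about 0.7646), so the equation does not hold here.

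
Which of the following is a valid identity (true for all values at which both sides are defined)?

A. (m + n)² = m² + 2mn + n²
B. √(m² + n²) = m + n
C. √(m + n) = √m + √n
A: holds — e.g. at (3, 7), both sides equal 100.
B: fails at (3, 5) — LHS = √(34) ≈ 5.831, RHS = 8.
C: fails at (3, 5) — LHS = 2·√(2) ≈ 2.828, RHS = √(3) + √(5) ≈ 3.968.

Answer: A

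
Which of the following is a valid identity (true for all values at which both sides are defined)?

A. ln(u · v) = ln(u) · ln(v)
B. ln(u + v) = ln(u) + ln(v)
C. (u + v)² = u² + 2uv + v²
A: fails at (4, 6) — LHS = ln(24) ≈ 3.178, RHS = ln(4)·ln(6) ≈ 2.484.
B: fails at (5, 5) — LHS = ln(10) ≈ 2.303, RHS = 2·ln(5) ≈ 3.219.
C: holds — e.g. at (5, 8), both sides equal 169.

Answer: C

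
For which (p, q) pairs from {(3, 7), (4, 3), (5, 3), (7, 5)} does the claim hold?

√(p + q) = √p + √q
None

Testing each pair:
(3, 7): LHS = √(10) ≈ 3.162, RHS = √(3) + √(7) ≈ 4.378 → fails
(4, 3): LHS = √(7) ≈ 2.646, RHS = √(3) + 2 ≈ 3.732 → fails
(5, 3): LHS = 2·√(2) ≈ 2.828, RHS = √(3) + √(5) ≈ 3.968 → fails
(7, 5): LHS = 2·√(3) ≈ 3.464, RHS = √(5) + √(7) ≈ 4.882 → fails

No pair satisfies the claim.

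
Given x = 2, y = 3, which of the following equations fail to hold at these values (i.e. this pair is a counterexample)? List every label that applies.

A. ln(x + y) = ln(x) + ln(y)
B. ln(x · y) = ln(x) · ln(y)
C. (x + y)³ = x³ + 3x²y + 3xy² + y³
A, B

Evaluating each claim at the given values:
A. LHS = ln(5) ≈ 1.609, RHS = ln(2) + ln(3) ≈ 1.792 → fails here (LHS ≠ RHS)
B. LHS = ln(6) ≈ 1.792, RHS = ln(2)·ln(3) ≈ 0.7615 → fails here (LHS ≠ RHS)
C. LHS = 125, RHS = 125 → holds here (LHS = RHS)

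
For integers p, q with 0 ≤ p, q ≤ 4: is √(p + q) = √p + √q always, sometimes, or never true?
It holds at (p, q) = (0, 3) (both sides equal √(3) ≈ 1.732), but fails at (p, q) = (3, 4) (LHS = √(7) ≈ 2.646, RHS = √(3) + 2 ≈ 3.732).

Answer: Sometimes true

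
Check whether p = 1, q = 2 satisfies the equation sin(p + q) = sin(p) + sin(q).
Substituting p = 1, q = 2:

LHS = sin(1 + 2) = sin(3) ≈ 0.1411
RHS = sin(1) + sin(2) ≈ 1.751

LHS ≠ RHS, so the equation does not hold at this point.

Answer: Fails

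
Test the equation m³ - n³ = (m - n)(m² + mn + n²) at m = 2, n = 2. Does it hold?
Substituting m = 2, n = 2:

LHS = 2³ - 2³ = 0
RHS = (2 - 2)(2² + 2·2 + 2²) = 0

LHS = RHS, so the equation holds at this point.

Answer: Holds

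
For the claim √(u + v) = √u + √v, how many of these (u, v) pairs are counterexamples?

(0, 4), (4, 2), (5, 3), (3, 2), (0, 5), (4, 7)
4

Testing each pair:
(0, 4): LHS = 2, RHS = 2 → satisfies claim
(4, 2): LHS = √(6) ≈ 2.449, RHS = √(2) + 2 ≈ 3.414 → counterexample
(5, 3): LHS = 2·√(2) ≈ 2.828, RHS = √(3) + √(5) ≈ 3.968 → counterexample
(3, 2): LHS = √(5) ≈ 2.236, RHS = √(2) + √(3) ≈ 3.146 → counterexample
(0, 5): LHS = √(5) ≈ 2.236, RHS = √(5) ≈ 2.236 → satisfies claim
(4, 7): LHS = √(11) ≈ 3.317, RHS = 2 + √(7) ≈ 4.646 → counterexample

That makes 4 counterexamples.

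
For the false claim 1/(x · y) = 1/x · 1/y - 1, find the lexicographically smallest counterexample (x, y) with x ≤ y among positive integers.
Substituting (1, 1) into the claim:
LHS = 1/(1 · 1) = 1
RHS = 1/1 · 1/1 - 1 = 0

Since LHS ≠ RHS, this pair disproves the claim, and no lexicographically smaller pair (x ≤ y, positive integers) does.

For instance (4, 6) is also a counterexample (LHS = 1/24, RHS = -23/24), but it's lexicographically larger.

Answer: (x, y) = (1, 1)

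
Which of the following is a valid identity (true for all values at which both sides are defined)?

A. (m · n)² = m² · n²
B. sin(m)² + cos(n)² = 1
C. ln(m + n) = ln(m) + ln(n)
A: holds — e.g. at (2, 4), both sides equal 64.
B: fails at (1, 3) — LHS = sin(1)² + cos(3)² ≈ 1.688, RHS = 1.
C: fails at (4, 6) — LHS = ln(10) ≈ 2.303, RHS = ln(4) + ln(6) ≈ 3.178.

Answer: A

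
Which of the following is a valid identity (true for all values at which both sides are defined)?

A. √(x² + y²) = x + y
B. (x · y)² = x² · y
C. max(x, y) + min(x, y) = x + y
A: fails at (2, 7) — LHS = √(53) ≈ 7.28, RHS = 9.
B: fails at (3, 3) — LHS = 81, RHS = 27.
C: holds — e.g. at (1, 2), both sides equal 3.

Answer: C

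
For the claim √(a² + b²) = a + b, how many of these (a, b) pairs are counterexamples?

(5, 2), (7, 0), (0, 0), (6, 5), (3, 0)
2

Testing each pair:
(5, 2): LHS = √(29) ≈ 5.385, RHS = 7 → counterexample
(7, 0): LHS = 7, RHS = 7 → satisfies claim
(0, 0): LHS = 0, RHS = 0 → satisfies claim
(6, 5): LHS = √(61) ≈ 7.81, RHS = 11 → counterexample
(3, 0): LHS = 3, RHS = 3 → satisfies claim

That makes 2 counterexamples.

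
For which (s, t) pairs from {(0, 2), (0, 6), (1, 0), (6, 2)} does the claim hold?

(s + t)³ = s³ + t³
(0, 2), (0, 6), (1, 0)

Testing each pair:
(0, 2): LHS = 8, RHS = 8 → holds
(0, 6): LHS = 216, RHS = 216 → holds
(1, 0): LHS = 1, RHS = 1 → holds
(6, 2): LHS = 512, RHS = 224 → fails

3 of 4 pairs satisfy the claim.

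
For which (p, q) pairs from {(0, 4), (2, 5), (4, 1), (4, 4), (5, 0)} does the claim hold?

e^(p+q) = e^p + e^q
Testing each pair:
(0, 4): LHS = e^4 ≈ 54.6, RHS = 1 + e^4 ≈ 55.6 → fails
(2, 5): LHS = e^7 ≈ 1097, RHS = e^2 + e^5 ≈ 155.8 → fails
(4, 1): LHS = e^5 ≈ 148.4, RHS = e + e^4 ≈ 57.32 → fails
(4, 4): LHS = e^8 ≈ 2981, RHS = 2·e^4 ≈ 109.2 → fails
(5, 0): LHS = e^5 ≈ 148.4, RHS = 1 + e^5 ≈ 149.4 → fails

No pair satisfies the claim.

Answer: None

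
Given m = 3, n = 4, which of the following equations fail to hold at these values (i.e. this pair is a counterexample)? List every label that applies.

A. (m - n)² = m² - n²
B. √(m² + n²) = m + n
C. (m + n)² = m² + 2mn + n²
A, B

Evaluating each claim at the given values:
A. LHS = 1, RHS = -7 → fails here (LHS ≠ RHS)
B. LHS = 5, RHS = 7 → fails here (LHS ≠ RHS)
C. LHS = 49, RHS = 49 → holds here (LHS = RHS)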